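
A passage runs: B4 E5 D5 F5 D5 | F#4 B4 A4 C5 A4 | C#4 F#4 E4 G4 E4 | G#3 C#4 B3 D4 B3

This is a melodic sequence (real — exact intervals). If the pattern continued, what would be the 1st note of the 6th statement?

A#2

Grouping in 5s, the 1st note of each cell is B4, F#4, C#4, G#3.
Carrying that down a 4th forward: D#3 → A#2.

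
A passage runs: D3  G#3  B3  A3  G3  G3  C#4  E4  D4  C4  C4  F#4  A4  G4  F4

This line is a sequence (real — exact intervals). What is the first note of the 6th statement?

The 5-note cells begin on D3, G3, C4 — each up a 4th from the last.
Continuing: F4 → Bb4 → Eb5. Statement 6 starts on Eb5.

Eb5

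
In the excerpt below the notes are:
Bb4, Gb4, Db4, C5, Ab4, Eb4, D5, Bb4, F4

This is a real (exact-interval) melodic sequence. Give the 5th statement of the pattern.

With a 3-note motive the entries are Bb4, C5, D5, each up a 2nd from the previous.
Extending up a 2nd: E5 → F#5.
From F#5 the exact shape gives F#5 D5 A4.

F#5 D5 A4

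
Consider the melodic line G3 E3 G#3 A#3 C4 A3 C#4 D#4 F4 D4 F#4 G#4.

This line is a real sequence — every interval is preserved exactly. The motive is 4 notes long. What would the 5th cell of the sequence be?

Eb5 C5 E5 F#5

With a 4-note motive the entries are G3, C4, F4, each up a 4th from the previous.
Extending up a 4th: Bb4 → Eb5.
Statement 5 starts on Eb5 and keeps the same exact contour: Eb5 C5 E5 F#5.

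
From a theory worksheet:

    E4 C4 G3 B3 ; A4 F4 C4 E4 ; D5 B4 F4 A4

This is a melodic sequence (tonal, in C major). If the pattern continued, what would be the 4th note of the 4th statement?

The unit is 4 notes. Position-4 pitches of the 3 shown cells: B3, E4, A4.
One more up a 4th gives D5.

D5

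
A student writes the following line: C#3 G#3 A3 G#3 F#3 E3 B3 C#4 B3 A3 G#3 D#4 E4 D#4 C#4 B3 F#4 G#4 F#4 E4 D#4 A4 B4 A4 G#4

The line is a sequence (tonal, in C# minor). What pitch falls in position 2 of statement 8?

G#5

Grouping in 5s, the 2nd note of each cell is G#3, B3, D#4, F#4, A4.
Each moves up a 3rd. Continuing: C#5 → E5 → G#5.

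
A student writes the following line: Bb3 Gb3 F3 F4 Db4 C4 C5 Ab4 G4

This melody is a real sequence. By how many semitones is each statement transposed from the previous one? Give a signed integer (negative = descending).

The 3-note cells begin on Bb3, F4, C5 — each up a 5th from the last.
Bb3→F4 is 65 − 58 = 7 semitones.

7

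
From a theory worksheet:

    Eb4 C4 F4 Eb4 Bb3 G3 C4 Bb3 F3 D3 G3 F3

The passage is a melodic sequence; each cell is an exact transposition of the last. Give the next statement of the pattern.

C3 A2 D3 C3

Unit = 4 notes; the statements start on Eb4, Bb3, F3, moving down a 4th each time.
So cell 4 is C3 A2 D3 C3.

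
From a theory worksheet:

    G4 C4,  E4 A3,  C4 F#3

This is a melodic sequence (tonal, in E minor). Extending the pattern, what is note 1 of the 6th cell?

Grouping in 2s, the 1st note of each cell is G4, E4, C4.
Each moves down a 3rd. Continuing: A3 → F#3 → D3.

D3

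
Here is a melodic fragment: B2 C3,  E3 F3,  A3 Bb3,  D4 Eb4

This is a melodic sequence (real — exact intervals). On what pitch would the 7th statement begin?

F5

Unit = 2 notes; the statements start on B2, E3, A3, D4, moving up a 4th each time.
Continuing: G4 → C5 → F5. Statement 7 starts on F5.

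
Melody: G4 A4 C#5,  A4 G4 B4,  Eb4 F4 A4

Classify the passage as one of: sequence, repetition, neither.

neither

Note 1 of cell 2 is A4; if this were a sequence it would be F4. No unit length gives a consistent transposition pattern.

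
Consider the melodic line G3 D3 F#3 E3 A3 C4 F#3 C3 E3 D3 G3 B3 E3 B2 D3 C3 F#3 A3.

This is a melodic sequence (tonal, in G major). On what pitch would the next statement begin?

D3

Unit = 6 notes; the statements start on G3, F#3, E3, moving down a 2nd each time.
One more step down a 2nd gives D3.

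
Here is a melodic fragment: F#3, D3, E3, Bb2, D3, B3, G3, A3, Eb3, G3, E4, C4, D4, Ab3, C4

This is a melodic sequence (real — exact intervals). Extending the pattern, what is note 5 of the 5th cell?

With 5-note cells, note 5 of each statement runs D3, G3, C4.
Each moves up a 4th. Continuing: F4 → Bb4.

Bb4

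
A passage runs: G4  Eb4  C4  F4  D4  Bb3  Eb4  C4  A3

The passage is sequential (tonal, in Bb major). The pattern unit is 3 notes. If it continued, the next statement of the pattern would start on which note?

The 3-note cells begin on G4, F4, Eb4 — each down a 2nd from the last.
The next head, down a 2nd from Eb4, is D4.

D4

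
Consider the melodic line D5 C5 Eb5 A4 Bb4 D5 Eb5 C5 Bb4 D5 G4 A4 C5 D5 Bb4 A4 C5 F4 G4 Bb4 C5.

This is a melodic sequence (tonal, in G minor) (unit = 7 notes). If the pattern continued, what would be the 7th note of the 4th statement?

Bb4

With 7-note cells, note 7 of each statement runs Eb5, D5, C5.
Each moves down a 2nd; the next is Bb4.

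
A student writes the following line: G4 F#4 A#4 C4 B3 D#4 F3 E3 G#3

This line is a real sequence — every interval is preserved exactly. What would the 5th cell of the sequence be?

With a 3-note motive the entries are G4, C4, F3, each down a 5th from the previous.
Continuing the starts: Bb2 → Eb2.
Statement 5 starts on Eb2 and keeps the same exact contour: Eb2 D2 F#2.

Eb2 D2 F#2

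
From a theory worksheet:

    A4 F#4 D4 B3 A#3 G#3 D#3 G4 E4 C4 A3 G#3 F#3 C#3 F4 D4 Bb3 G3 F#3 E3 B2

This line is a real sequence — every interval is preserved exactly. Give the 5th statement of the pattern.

Taking 7-note groups, the heads are A4, G4, F4: the pattern moves down a 2nd.
Continuing the starts: Eb4 → Db4.
From Db4 the exact shape gives Db4 Bb3 Gb3 Eb3 D3 C3 G2.

Db4 Bb3 Gb3 Eb3 D3 C3 G2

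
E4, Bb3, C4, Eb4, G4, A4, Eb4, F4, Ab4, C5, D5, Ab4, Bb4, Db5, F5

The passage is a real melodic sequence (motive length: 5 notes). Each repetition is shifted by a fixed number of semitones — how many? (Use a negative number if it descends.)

5

Taking 5-note groups, the heads are E4, A4, D5: the pattern moves up a 4th.
E4 to A4 spans +5 semitones.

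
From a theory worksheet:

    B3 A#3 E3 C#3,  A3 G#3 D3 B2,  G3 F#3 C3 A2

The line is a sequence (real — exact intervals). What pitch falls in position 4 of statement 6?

Eb2

With 4-note cells, note 4 of each statement runs C#3, B2, A2.
Carrying that down a 2nd forward: G2 → F2 → Eb2.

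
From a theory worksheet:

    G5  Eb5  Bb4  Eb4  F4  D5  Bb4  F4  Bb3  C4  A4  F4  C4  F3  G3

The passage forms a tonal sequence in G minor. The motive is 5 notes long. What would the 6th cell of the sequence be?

F3 D3 A2 D2 Eb2

Taking 5-note groups, the heads are G5, D5, A4: the pattern moves down a 4th.
Carrying on: Eb4 → Bb3 → F3.
Statement 6 starts on F3 and keeps the same diatonic contour: F3 D3 A2 D2 Eb2.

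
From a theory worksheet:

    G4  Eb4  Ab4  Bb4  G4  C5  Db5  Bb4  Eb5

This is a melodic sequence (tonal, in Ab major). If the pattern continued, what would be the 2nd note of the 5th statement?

F5

With 3-note cells, note 2 of each statement runs Eb4, G4, Bb4.
Each moves up a 3rd. Continuing: Db5 → F5.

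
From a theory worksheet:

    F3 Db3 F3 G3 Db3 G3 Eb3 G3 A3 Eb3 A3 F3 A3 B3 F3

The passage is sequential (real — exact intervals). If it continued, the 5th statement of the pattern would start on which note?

Unit = 5 notes; the statements start on F3, G3, A3, moving up a 2nd each time.
Extending the heads up a 2nd: B3 → C#4.

C#4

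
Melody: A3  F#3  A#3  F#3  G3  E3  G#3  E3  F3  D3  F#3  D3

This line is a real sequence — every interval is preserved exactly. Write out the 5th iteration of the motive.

Unit = 4 notes; the statements start on A3, G3, F3, moving down a 2nd each time.
Carrying on: Eb3 → Db3.
So cell 5 is Db3 Bb2 D3 Bb2.

Db3 Bb2 D3 Bb2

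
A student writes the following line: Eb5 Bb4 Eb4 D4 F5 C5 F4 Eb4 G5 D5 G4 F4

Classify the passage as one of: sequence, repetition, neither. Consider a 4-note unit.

sequence

Each 4-note cell is the previous one transposed up a 2nd.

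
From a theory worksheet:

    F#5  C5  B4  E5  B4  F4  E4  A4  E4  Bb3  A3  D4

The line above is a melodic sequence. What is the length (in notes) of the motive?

12 notes total. Splitting into 3 groups of 4:
F#5 C5 B4 E5 | B4 F4 E4 A4 | E4 Bb3 A3 D4
That's a consistent down a 5th shift per cell, and no other grouping gives one.

4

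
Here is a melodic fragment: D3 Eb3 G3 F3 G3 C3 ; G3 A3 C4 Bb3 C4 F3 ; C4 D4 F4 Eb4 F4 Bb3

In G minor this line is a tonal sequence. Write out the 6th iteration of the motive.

Taking 6-note groups, the heads are D3, G3, C4: the pattern moves up a 4th.
Carrying on: F4 → Bb4 → Eb5.
Statement 6 starts on Eb5 and keeps the same diatonic contour: Eb5 F5 A5 G5 A5 D5.

Eb5 F5 A5 G5 A5 D5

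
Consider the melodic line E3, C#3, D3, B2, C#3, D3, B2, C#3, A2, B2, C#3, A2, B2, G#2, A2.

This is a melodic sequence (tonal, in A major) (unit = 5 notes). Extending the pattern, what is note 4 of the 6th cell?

D2

Grouping in 5s, the 4th note of each cell is B2, A2, G#2.
Each moves down a 2nd. Continuing: F#2 → E2 → D2.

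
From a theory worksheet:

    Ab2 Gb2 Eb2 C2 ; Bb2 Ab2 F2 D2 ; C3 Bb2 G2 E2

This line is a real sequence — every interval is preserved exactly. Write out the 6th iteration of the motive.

F#3 E3 C#3 A#2

With a 4-note motive the entries are Ab2, Bb2, C3, each up a 2nd from the previous.
Extending up a 2nd: D3 → E3 → F#3.
Statement 6 starts on F#3 and keeps the same exact contour: F#3 E3 C#3 A#2.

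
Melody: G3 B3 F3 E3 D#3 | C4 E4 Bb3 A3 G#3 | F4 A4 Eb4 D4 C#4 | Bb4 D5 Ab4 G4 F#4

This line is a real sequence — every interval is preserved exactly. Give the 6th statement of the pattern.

Ab5 C6 Gb5 F5 E5

The 5-note cells begin on G3, C4, F4, Bb4 — each up a 4th from the last.
Extending up a 4th: Eb5 → Ab5.
So cell 6 is Ab5 C6 Gb5 F5 E5.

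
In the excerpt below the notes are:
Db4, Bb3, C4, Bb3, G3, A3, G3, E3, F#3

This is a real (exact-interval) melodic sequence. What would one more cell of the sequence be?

The 3-note cells begin on Db4, Bb3, G3 — each down a 3rd from the last.
So cell 4 is E3 C#3 D#3.

E3 C#3 D#3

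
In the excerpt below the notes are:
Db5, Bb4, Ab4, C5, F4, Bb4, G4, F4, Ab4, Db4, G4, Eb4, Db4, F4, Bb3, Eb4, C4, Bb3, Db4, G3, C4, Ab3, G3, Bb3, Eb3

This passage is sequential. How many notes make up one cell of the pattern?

5

Try groups of 5 (5 cells in 25 notes):
Db5 Bb4 Ab4 C5 F4 | Bb4 G4 F4 Ab4 Db4 | G4 Eb4 Db4 F4 Bb3 | Eb4 C4 Bb3 Db4 G3 | C4 Ab3 G3 Bb3 Eb3
That's a consistent down a 3rd shift per cell, and no other grouping gives one.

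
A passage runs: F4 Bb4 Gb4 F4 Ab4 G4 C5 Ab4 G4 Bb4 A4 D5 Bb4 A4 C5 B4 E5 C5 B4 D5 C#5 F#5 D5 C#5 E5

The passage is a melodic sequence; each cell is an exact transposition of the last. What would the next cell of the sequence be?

With a 5-note motive the entries are F4, G4, A4, B4, C#5, each up a 2nd from the previous.
From D#5 the exact shape gives D#5 G#5 E5 D#5 F#5.

D#5 G#5 E5 D#5 F#5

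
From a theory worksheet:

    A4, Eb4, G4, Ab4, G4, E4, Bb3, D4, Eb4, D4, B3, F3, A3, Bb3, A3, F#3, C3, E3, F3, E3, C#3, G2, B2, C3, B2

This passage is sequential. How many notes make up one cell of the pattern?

Try groups of 5 (5 cells in 25 notes):
A4 Eb4 G4 Ab4 G4 | E4 Bb3 D4 Eb4 D4 | B3 F3 A3 Bb3 A3 | F#3 C3 E3 F3 E3 | C#3 G2 B2 C3 B2
That's a consistent down a 4th shift per cell, and no other grouping gives one.

5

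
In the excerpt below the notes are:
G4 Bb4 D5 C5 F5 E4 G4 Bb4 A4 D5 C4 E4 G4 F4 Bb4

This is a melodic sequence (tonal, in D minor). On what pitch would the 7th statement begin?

Bb2

Taking 5-note groups, the heads are G4, E4, C4: the pattern moves down a 3rd.
Extending the heads down a 3rd: A3 → F3 → D3 → Bb2.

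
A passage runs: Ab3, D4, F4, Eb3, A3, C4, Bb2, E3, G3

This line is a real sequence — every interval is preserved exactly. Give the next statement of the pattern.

With a 3-note motive the entries are Ab3, Eb3, Bb2, each down a 4th from the previous.
So cell 4 is F2 B2 D3.

F2 B2 D3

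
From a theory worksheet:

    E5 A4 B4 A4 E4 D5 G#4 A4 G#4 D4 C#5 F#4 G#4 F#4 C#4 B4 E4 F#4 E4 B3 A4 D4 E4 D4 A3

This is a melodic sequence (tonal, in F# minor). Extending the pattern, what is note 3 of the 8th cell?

B3

The unit is 5 notes. Position-3 pitches of the 5 shown cells: B4, A4, G#4, F#4, E4.
Carrying that down a 2nd forward: D4 → C#4 → B3.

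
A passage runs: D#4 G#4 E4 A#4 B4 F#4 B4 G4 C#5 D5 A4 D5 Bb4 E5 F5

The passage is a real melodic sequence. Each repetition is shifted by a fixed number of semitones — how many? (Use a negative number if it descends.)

With a 5-note motive the entries are D#4, F#4, A4, each up a 3rd from the previous.
D#4 to F#4 spans +3 semitones.

3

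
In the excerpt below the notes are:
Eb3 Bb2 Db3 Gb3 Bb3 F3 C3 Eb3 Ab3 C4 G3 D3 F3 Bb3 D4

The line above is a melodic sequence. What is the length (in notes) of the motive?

5

15 notes total. Splitting into 3 groups of 5:
Eb3 Bb2 Db3 Gb3 Bb3 | F3 C3 Eb3 Ab3 C4 | G3 D3 F3 Bb3 D4
Each cell is the previous one up a 2nd — so the unit is 5 notes.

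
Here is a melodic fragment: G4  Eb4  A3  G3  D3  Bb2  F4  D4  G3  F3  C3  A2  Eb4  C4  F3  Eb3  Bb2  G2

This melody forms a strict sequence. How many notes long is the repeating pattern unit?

Try groups of 6 (3 cells in 18 notes):
G4 Eb4 A3 G3 D3 Bb2 | F4 D4 G3 F3 C3 A2 | Eb4 C4 F3 Eb3 Bb2 G2
That's a consistent down a 2nd shift per cell, and no other grouping gives one.

6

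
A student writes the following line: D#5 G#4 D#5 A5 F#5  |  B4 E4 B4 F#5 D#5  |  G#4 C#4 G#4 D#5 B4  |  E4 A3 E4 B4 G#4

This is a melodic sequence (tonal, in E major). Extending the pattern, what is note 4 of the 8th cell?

The unit is 5 notes. Position-4 pitches of the 4 shown cells: A5, F#5, D#5, B4.
Each moves down a 3rd. Continuing: G#4 → E4 → C#4 → A3.

A3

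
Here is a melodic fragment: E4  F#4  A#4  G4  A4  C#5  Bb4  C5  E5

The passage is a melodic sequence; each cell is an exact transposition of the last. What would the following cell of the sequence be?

With a 3-note motive the entries are E4, G4, Bb4, each up a 3rd from the previous.
So cell 4 is Db5 Eb5 G5.

Db5 Eb5 G5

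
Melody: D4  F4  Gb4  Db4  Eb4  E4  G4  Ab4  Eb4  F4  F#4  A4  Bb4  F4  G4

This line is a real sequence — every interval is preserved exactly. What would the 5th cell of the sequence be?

Unit = 5 notes; the statements start on D4, E4, F#4, moving up a 2nd each time.
Continuing the starts: G#4 → A#4.
From A#4 the exact shape gives A#4 C#5 D5 A4 B4.

A#4 C#5 D5 A4 B4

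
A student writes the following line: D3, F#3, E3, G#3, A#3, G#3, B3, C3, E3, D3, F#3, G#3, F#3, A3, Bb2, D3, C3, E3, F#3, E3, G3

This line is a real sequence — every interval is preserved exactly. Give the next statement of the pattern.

Taking 7-note groups, the heads are D3, C3, Bb2: the pattern moves down a 2nd.
From Ab2 the exact shape gives Ab2 C3 Bb2 D3 E3 D3 F3.

Ab2 C3 Bb2 D3 E3 D3 F3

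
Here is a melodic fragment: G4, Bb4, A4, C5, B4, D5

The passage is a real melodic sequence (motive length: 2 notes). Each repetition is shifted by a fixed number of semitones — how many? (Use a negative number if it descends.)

2

Unit = 2 notes; the statements start on G4, A4, B4, moving up a 2nd each time.
G4 to A4 spans +2 semitones.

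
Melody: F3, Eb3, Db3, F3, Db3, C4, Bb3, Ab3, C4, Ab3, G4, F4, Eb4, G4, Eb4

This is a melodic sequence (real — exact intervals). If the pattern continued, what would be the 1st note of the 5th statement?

A5

The unit is 5 notes. Position-1 pitches of the 3 shown cells: F3, C4, G4.
Carrying that up a 5th forward: D5 → A5.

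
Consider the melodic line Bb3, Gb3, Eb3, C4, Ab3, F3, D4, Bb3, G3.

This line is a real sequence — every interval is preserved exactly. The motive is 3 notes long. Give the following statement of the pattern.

Taking 3-note groups, the heads are Bb3, C4, D4: the pattern moves up a 2nd.
Statement 4 starts on E4 and keeps the same exact contour: E4 C4 A3.

E4 C4 A3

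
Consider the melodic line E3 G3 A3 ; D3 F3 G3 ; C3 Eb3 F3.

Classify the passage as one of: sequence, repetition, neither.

Each 3-note cell is the previous one transposed down a 2nd.

sequence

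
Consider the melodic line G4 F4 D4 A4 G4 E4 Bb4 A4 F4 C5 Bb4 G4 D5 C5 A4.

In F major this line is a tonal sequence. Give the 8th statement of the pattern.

With a 3-note motive the entries are G4, A4, Bb4, C5, D5, each up a 2nd from the previous.
Extending up a 2nd: E5 → F5 → G5.
So cell 8 is G5 F5 D5.

G5 F5 D5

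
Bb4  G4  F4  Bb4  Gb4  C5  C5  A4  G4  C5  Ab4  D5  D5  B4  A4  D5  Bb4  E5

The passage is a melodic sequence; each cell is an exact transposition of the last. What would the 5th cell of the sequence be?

F#5 D#5 C#5 F#5 D5 G#5

With a 6-note motive the entries are Bb4, C5, D5, each up a 2nd from the previous.
Carrying on: E5 → F#5.
From F#5 the exact shape gives F#5 D#5 C#5 F#5 D5 G#5.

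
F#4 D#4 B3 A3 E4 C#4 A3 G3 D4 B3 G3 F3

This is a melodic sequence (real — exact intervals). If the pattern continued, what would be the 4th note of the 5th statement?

Db3

Grouping in 4s, the 4th note of each cell is A3, G3, F3.
Each moves down a 2nd. Continuing: Eb3 → Db3.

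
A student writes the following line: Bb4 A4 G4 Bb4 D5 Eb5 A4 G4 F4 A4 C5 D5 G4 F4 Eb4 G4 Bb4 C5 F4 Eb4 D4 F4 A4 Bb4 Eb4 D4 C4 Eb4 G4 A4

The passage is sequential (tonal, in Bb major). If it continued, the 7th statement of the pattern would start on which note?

The 6-note cells begin on Bb4, A4, G4, F4, Eb4 — each down a 2nd from the last.
Extending the heads down a 2nd: D4 → C4.

C4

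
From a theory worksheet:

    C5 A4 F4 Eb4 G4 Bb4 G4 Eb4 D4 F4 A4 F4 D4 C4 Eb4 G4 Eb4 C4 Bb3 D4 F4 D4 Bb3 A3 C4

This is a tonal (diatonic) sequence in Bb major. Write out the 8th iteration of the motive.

Taking 5-note groups, the heads are C5, Bb4, A4, G4, F4: the pattern moves down a 2nd.
Carrying on: Eb4 → D4 → C4.
From C4 the diatonic shape gives C4 A3 F3 Eb3 G3.

C4 A3 F3 Eb3 G3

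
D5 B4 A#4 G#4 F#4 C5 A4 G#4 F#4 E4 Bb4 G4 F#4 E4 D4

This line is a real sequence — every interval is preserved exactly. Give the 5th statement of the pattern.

The 5-note cells begin on D5, C5, Bb4 — each down a 2nd from the last.
Extending down a 2nd: Ab4 → Gb4.
Statement 5 starts on Gb4 and keeps the same exact contour: Gb4 Eb4 D4 C4 Bb3.

Gb4 Eb4 D4 C4 Bb3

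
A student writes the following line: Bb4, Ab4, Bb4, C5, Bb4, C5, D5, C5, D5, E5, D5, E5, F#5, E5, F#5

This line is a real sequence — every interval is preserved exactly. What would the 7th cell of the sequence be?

With a 3-note motive the entries are Bb4, C5, D5, E5, F#5, each up a 2nd from the previous.
Extending up a 2nd: G#5 → A#5.
Statement 7 starts on A#5 and keeps the same exact contour: A#5 G#5 A#5.

A#5 G#5 A#5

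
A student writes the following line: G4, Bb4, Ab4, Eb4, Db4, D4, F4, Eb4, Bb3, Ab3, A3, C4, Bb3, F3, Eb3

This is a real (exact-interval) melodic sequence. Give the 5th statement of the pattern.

B2 D3 C3 G2 F2

Taking 5-note groups, the heads are G4, D4, A3: the pattern moves down a 4th.
Continuing the starts: E3 → B2.
Statement 5 starts on B2 and keeps the same exact contour: B2 D3 C3 G2 F2.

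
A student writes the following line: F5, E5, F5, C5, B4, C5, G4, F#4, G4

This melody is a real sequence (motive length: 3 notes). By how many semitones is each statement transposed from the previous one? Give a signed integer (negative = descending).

-5

Taking 3-note groups, the heads are F5, C5, G4: the pattern moves down a 4th.
F5 to C5 spans -5 semitones.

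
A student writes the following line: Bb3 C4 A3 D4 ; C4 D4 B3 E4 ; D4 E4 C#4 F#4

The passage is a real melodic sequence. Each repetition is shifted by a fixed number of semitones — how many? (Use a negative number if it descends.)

2

Unit = 4 notes; the statements start on Bb3, C4, D4, moving up a 2nd each time.
Bb3→C4 is 60 − 58 = 2 semitones.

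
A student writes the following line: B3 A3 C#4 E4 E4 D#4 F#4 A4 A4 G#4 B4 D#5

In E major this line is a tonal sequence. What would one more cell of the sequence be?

With a 4-note motive the entries are B3, E4, A4, each up a 4th from the previous.
Statement 4 starts on D#5 and keeps the same diatonic contour: D#5 C#5 E5 G#5.

D#5 C#5 E5 G#5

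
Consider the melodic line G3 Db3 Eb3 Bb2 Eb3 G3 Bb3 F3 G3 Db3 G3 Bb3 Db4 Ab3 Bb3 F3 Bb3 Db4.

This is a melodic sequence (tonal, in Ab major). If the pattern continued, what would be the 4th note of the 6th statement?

With 6-note cells, note 4 of each statement runs Bb2, Db3, F3.
Carrying that up a 3rd forward: Ab3 → C4 → Eb4.

Eb4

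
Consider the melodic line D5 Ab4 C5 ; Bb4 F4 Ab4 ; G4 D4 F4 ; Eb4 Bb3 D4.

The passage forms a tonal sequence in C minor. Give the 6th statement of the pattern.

Unit = 3 notes; the statements start on D5, Bb4, G4, Eb4, moving down a 3rd each time.
Extending down a 3rd: C4 → Ab3.
Statement 6 starts on Ab3 and keeps the same diatonic contour: Ab3 Eb3 G3.

Ab3 Eb3 G3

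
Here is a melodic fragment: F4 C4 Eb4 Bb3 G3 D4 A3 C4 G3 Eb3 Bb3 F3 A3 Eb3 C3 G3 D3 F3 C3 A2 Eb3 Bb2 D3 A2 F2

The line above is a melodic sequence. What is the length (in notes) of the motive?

5

Try groups of 5 (5 cells in 25 notes):
F4 C4 Eb4 Bb3 G3 | D4 A3 C4 G3 Eb3 | Bb3 F3 A3 Eb3 C3 | G3 D3 F3 C3 A2 | Eb3 Bb2 D3 A2 F2
Every group is a transposition down a 3rd of the one before; no shorter unit works.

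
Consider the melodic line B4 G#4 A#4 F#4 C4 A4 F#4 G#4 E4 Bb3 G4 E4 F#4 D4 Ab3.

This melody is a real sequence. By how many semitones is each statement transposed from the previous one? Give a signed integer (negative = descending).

-2

The 5-note cells begin on B4, A4, G4 — each down a 2nd from the last.
B4→A4 is 69 − 71 = -2 semitones.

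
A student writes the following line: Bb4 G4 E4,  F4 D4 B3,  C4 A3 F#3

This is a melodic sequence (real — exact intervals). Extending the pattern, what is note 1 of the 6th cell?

A2

With 3-note cells, note 1 of each statement runs Bb4, F4, C4.
Each moves down a 4th. Continuing: G3 → D3 → A2.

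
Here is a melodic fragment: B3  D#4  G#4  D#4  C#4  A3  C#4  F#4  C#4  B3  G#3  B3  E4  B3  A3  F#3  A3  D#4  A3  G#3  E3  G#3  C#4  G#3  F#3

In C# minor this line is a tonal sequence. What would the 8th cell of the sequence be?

Taking 5-note groups, the heads are B3, A3, G#3, F#3, E3: the pattern moves down a 2nd.
Carrying on: D#3 → C#3 → B2.
Statement 8 starts on B2 and keeps the same diatonic contour: B2 D#3 G#3 D#3 C#3.

B2 D#3 G#3 D#3 C#3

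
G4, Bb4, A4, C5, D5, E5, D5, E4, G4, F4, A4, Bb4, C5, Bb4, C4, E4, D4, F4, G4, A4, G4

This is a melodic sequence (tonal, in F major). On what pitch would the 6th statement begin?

Unit = 7 notes; the statements start on G4, E4, C4, moving down a 3rd each time.
Continuing: A3 → F3 → D3. Statement 6 starts on D3.

D3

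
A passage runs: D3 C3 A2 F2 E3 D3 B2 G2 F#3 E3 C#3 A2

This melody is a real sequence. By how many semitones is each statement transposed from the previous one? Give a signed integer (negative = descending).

2

Taking 4-note groups, the heads are D3, E3, F#3: the pattern moves up a 2nd.
Counting half-steps from D3 to E3: 2.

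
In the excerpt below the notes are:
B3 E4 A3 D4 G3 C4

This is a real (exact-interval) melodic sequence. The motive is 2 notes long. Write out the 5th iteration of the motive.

Eb3 Ab3

With a 2-note motive the entries are B3, A3, G3, each down a 2nd from the previous.
Extending down a 2nd: F3 → Eb3.
From Eb3 the exact shape gives Eb3 Ab3.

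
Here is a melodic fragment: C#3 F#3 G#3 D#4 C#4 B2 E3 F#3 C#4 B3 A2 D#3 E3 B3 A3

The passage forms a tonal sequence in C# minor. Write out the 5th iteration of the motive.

F#2 B2 C#3 G#3 F#3

With a 5-note motive the entries are C#3, B2, A2, each down a 2nd from the previous.
Extending down a 2nd: G#2 → F#2.
From F#2 the diatonic shape gives F#2 B2 C#3 G#3 F#3.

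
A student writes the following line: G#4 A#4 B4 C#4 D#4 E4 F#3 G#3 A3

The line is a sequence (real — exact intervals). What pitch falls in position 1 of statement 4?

With 3-note cells, note 1 of each statement runs G#4, C#4, F#3.
From F#3, down a 5th gives B2.

B2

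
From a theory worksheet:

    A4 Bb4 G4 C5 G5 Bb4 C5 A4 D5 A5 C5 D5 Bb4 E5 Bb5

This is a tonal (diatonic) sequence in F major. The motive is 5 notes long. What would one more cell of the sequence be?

Taking 5-note groups, the heads are A4, Bb4, C5: the pattern moves up a 2nd.
From D5 the diatonic shape gives D5 E5 C5 F5 C6.

D5 E5 C5 F5 C6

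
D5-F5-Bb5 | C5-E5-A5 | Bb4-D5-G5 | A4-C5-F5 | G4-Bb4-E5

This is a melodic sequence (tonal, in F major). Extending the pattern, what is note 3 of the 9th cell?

A4

Grouping in 3s, the 3rd note of each cell is Bb5, A5, G5, F5, E5.
Extending down a 2nd: D5 → C5 → Bb4 → A4.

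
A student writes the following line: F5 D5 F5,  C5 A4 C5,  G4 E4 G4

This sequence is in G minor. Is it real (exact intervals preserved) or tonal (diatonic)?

real

Each cell has the same semitone pattern (-3, 3) — intervals are preserved exactly.
And E4 lies outside G minor, so the sequence is real rather than tonal.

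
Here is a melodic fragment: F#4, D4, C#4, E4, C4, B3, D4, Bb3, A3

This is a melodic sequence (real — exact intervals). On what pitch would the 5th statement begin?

Unit = 3 notes; the statements start on F#4, E4, D4, moving down a 2nd each time.
Continuing: C4 → Bb3. Statement 5 starts on Bb3.

Bb3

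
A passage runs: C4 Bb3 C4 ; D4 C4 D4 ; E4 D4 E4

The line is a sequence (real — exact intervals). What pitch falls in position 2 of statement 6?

G#4

The unit is 3 notes. Position-2 pitches of the 3 shown cells: Bb3, C4, D4.
Carrying that up a 2nd forward: E4 → F#4 → G#4.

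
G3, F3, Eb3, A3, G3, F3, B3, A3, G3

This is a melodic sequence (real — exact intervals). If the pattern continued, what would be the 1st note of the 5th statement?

D#4

The unit is 3 notes. Position-1 pitches of the 3 shown cells: G3, A3, B3.
Carrying that up a 2nd forward: C#4 → D#4.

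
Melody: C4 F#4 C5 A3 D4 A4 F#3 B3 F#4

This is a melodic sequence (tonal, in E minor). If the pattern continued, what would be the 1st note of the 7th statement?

E2

With 3-note cells, note 1 of each statement runs C4, A3, F#3.
Extending down a 3rd: D3 → B2 → G2 → E2.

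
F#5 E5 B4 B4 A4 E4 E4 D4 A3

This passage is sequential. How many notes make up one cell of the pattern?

Try groups of 3 (3 cells in 9 notes):
F#5 E5 B4 | B4 A4 E4 | E4 D4 A3
Every group is a transposition down a 5th of the one before; no shorter unit works.

3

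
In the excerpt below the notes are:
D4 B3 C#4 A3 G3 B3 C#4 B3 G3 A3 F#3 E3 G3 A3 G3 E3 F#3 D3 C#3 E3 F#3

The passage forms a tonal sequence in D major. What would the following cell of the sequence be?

With a 7-note motive the entries are D4, B3, G3, each down a 3rd from the previous.
Statement 4 starts on E3 and keeps the same diatonic contour: E3 C#3 D3 B2 A2 C#3 D3.

E3 C#3 D3 B2 A2 C#3 D3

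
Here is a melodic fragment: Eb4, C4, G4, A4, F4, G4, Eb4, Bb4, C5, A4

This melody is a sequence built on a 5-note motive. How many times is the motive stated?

2

10 notes in groups of 5 gives 10/5 = 2 statements.
Starts: Eb4, G4 — each up a 3rd.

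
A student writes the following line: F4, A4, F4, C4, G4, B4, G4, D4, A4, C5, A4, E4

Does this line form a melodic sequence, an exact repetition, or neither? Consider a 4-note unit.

Each 4-note cell is the previous one transposed up a 2nd.

sequence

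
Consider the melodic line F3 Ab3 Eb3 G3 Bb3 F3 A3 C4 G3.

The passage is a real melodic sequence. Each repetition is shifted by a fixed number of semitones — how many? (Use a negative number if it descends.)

Unit = 3 notes; the statements start on F3, G3, A3, moving up a 2nd each time.
F3 to G3 spans +2 semitones.

2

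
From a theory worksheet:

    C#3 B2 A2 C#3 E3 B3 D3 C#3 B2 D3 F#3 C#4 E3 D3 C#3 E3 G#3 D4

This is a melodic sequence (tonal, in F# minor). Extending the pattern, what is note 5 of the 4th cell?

A3

The unit is 6 notes. Position-5 pitches of the 3 shown cells: E3, F#3, G#3.
One more up a 2nd gives A3.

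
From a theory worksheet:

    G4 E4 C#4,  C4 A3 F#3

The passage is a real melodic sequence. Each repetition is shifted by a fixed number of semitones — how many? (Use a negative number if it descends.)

The 3-note cells begin on G4, C4 — each down a 5th from the last.
G4→C4 is 60 − 67 = -7 semitones.

-7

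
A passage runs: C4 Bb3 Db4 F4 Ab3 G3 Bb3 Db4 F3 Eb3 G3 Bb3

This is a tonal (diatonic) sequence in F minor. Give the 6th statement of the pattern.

Taking 4-note groups, the heads are C4, Ab3, F3: the pattern moves down a 3rd.
Carrying on: Db3 → Bb2 → G2.
From G2 the diatonic shape gives G2 F2 Ab2 C3.

G2 F2 Ab2 C3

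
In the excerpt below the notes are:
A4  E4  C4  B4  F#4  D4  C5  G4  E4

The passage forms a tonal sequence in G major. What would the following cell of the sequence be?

D5 A4 F#4

The 3-note cells begin on A4, B4, C5 — each up a 2nd from the last.
So cell 4 is D5 A4 F#4.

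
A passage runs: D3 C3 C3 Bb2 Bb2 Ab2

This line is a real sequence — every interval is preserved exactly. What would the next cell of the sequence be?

Unit = 2 notes; the statements start on D3, C3, Bb2, moving down a 2nd each time.
So cell 4 is Ab2 Gb2.

Ab2 Gb2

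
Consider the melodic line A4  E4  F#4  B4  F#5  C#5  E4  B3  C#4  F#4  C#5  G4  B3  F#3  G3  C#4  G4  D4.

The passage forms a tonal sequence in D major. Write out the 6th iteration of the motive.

Unit = 6 notes; the statements start on A4, E4, B3, moving down a 4th each time.
Extending down a 4th: F#3 → C#3 → G2.
So cell 6 is G2 D2 E2 A2 E3 B2.

G2 D2 E2 A2 E3 B2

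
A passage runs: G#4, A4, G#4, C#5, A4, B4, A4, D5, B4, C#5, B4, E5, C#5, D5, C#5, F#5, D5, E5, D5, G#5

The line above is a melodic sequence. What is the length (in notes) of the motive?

4

20 notes total. Splitting into 5 groups of 4:
G#4 A4 G#4 C#5 | A4 B4 A4 D5 | B4 C#5 B4 E5 | C#5 D5 C#5 F#5 | D5 E5 D5 G#5
That's a consistent up a 2nd shift per cell, and no other grouping gives one.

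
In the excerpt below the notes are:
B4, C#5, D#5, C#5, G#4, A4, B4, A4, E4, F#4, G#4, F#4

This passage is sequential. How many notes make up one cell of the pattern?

4

There are 12 notes; a 4-note unit gives 3 cells:
B4 C#5 D#5 C#5 | G#4 A4 B4 A4 | E4 F#4 G#4 F#4
That's a consistent down a 3rd shift per cell, and no other grouping gives one.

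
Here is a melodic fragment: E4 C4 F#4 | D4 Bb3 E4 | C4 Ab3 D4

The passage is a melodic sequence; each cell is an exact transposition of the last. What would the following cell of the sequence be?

Unit = 3 notes; the statements start on E4, D4, C4, moving down a 2nd each time.
So cell 4 is Bb3 Gb3 C4.

Bb3 Gb3 C4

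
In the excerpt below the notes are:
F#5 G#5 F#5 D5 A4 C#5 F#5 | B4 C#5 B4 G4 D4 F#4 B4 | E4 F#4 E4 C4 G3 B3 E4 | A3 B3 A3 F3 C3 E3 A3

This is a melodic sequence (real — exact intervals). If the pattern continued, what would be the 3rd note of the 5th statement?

D3

The unit is 7 notes. Position-3 pitches of the 4 shown cells: F#5, B4, E4, A3.
From A3, down a 5th gives D3.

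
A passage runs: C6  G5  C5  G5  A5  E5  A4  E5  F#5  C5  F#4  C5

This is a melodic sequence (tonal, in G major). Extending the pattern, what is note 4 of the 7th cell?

The unit is 4 notes. Position-4 pitches of the 3 shown cells: G5, E5, C5.
Extending down a 3rd: A4 → F#4 → D4 → B3.

B3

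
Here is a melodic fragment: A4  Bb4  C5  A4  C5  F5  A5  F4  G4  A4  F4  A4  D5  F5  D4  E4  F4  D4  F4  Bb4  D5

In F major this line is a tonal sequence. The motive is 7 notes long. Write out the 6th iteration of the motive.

The 7-note cells begin on A4, F4, D4 — each down a 3rd from the last.
Continuing the starts: Bb3 → G3 → E3.
From E3 the diatonic shape gives E3 F3 G3 E3 G3 C4 E4.

E3 F3 G3 E3 G3 C4 E4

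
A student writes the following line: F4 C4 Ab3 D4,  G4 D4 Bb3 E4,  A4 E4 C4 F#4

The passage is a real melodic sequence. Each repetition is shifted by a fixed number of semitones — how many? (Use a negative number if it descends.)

The 4-note cells begin on F4, G4, A4 — each up a 2nd from the last.
Counting half-steps from F4 to G4: 2.

2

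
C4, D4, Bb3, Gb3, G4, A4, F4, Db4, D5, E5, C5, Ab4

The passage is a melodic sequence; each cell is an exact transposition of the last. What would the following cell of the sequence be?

Taking 4-note groups, the heads are C4, G4, D5: the pattern moves up a 5th.
Statement 4 starts on A5 and keeps the same exact contour: A5 B5 G5 Eb5.

A5 B5 G5 Eb5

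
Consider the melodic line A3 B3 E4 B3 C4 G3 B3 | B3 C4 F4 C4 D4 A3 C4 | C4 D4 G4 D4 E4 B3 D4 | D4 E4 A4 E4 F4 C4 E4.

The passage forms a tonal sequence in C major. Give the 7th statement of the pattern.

Taking 7-note groups, the heads are A3, B3, C4, D4: the pattern moves up a 2nd.
Carrying on: E4 → F4 → G4.
Statement 7 starts on G4 and keeps the same diatonic contour: G4 A4 D5 A4 B4 F4 A4.

G4 A4 D5 A4 B4 F4 A4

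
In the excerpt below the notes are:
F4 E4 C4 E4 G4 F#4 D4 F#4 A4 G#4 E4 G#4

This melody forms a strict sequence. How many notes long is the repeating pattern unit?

4

Try groups of 4 (3 cells in 12 notes):
F4 E4 C4 E4 | G4 F#4 D4 F#4 | A4 G#4 E4 G#4
Every group is a transposition up a 2nd of the one before; no shorter unit works.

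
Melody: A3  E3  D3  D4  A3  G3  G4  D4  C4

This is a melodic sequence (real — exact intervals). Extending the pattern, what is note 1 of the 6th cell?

With 3-note cells, note 1 of each statement runs A3, D4, G4.
Extending up a 4th: C5 → F5 → Bb5.

Bb5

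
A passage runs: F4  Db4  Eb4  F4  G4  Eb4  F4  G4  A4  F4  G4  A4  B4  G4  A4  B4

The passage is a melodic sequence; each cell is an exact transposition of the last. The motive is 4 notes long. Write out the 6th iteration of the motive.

D#5 B4 C#5 D#5

With a 4-note motive the entries are F4, G4, A4, B4, each up a 2nd from the previous.
Carrying on: C#5 → D#5.
So cell 6 is D#5 B4 C#5 D#5.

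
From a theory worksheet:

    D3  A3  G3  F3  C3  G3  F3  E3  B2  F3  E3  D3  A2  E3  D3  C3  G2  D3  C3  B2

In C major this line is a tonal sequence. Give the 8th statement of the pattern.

D2 A2 G2 F2

The 4-note cells begin on D3, C3, B2, A2, G2 — each down a 2nd from the last.
Extending down a 2nd: F2 → E2 → D2.
Statement 8 starts on D2 and keeps the same diatonic contour: D2 A2 G2 F2.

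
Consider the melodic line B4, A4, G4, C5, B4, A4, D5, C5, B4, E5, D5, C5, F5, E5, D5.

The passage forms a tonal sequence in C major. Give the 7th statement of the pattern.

With a 3-note motive the entries are B4, C5, D5, E5, F5, each up a 2nd from the previous.
Carrying on: G5 → A5.
So cell 7 is A5 G5 F5.

A5 G5 F5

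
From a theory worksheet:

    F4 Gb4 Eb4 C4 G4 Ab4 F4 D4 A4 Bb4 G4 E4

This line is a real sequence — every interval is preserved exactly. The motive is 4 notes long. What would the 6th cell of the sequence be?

D#5 E5 C#5 A#4

The 4-note cells begin on F4, G4, A4 — each up a 2nd from the last.
Continuing the starts: B4 → C#5 → D#5.
Statement 6 starts on D#5 and keeps the same exact contour: D#5 E5 C#5 A#4.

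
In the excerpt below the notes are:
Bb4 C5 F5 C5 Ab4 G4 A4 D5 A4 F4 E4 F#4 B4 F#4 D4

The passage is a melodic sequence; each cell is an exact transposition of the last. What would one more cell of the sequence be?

C#4 D#4 G#4 D#4 B3

Unit = 5 notes; the statements start on Bb4, G4, E4, moving down a 3rd each time.
Statement 4 starts on C#4 and keeps the same exact contour: C#4 D#4 G#4 D#4 B3.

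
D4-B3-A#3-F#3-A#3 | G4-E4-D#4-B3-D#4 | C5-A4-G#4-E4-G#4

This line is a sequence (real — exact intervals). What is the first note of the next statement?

With a 5-note motive the entries are D4, G4, C5, each up a 4th from the previous.
The next head, up a 4th from C5, is F5.

F5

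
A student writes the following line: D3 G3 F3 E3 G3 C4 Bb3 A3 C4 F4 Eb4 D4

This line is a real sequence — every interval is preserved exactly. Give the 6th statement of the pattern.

Eb5 Ab5 Gb5 F5

With a 4-note motive the entries are D3, G3, C4, each up a 4th from the previous.
Carrying on: F4 → Bb4 → Eb5.
From Eb5 the exact shape gives Eb5 Ab5 Gb5 F5.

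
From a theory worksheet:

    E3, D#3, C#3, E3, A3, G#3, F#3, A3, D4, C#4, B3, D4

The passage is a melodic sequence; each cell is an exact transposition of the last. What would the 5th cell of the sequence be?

Taking 4-note groups, the heads are E3, A3, D4: the pattern moves up a 4th.
Continuing the starts: G4 → C5.
So cell 5 is C5 B4 A4 C5.

C5 B4 A4 C5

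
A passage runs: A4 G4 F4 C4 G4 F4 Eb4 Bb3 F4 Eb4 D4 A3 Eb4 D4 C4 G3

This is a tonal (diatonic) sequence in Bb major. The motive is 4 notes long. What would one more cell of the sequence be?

The 4-note cells begin on A4, G4, F4, Eb4 — each down a 2nd from the last.
Statement 5 starts on D4 and keeps the same diatonic contour: D4 C4 Bb3 F3.

D4 C4 Bb3 F3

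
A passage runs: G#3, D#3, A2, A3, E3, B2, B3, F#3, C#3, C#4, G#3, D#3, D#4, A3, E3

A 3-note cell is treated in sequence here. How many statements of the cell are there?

5

15 notes in groups of 3 gives 15/3 = 5 statements.
Starts: G#3, A3, B3, C#4, D#4 — each up a 2nd.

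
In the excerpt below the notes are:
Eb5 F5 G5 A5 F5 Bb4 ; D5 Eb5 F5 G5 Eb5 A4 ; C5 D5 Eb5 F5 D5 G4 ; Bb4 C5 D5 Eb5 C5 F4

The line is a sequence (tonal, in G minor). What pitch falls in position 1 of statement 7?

With 6-note cells, note 1 of each statement runs Eb5, D5, C5, Bb4.
Each moves down a 2nd. Continuing: A4 → G4 → F4.

F4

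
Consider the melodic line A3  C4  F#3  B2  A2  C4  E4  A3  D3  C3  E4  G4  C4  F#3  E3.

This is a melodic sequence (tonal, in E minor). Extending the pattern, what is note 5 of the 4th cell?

G3

The unit is 5 notes. Position-5 pitches of the 3 shown cells: A2, C3, E3.
One more up a 3rd gives G3.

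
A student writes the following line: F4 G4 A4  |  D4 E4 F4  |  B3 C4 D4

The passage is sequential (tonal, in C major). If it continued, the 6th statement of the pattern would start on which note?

With a 3-note motive the entries are F4, D4, B3, each down a 3rd from the previous.
Continuing: G3 → E3 → C3. Statement 6 starts on C3.

C3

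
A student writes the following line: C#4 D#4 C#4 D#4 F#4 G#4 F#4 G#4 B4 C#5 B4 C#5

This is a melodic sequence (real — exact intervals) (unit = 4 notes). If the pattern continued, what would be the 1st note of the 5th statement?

Grouping in 4s, the 1st note of each cell is C#4, F#4, B4.
Extending up a 4th: E5 → A5.

A5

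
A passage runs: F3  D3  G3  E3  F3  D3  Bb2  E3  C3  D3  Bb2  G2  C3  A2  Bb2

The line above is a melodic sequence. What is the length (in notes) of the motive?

5

There are 15 notes; a 5-note unit gives 3 cells:
F3 D3 G3 E3 F3 | D3 Bb2 E3 C3 D3 | Bb2 G2 C3 A2 Bb2
Every group is a transposition down a 3rd of the one before; no shorter unit works.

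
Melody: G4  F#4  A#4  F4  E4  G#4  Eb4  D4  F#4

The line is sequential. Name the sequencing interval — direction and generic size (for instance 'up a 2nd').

The 3-note cells begin on G4, F4, Eb4 — each down a 2nd from the last.
G4 to F4 is down a 2nd.

down a 2nd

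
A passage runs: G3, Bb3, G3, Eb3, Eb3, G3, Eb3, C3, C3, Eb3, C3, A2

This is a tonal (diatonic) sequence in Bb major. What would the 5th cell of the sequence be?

F2 A2 F2 D2

With a 4-note motive the entries are G3, Eb3, C3, each down a 3rd from the previous.
Extending down a 3rd: A2 → F2.
Statement 5 starts on F2 and keeps the same diatonic contour: F2 A2 F2 D2.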